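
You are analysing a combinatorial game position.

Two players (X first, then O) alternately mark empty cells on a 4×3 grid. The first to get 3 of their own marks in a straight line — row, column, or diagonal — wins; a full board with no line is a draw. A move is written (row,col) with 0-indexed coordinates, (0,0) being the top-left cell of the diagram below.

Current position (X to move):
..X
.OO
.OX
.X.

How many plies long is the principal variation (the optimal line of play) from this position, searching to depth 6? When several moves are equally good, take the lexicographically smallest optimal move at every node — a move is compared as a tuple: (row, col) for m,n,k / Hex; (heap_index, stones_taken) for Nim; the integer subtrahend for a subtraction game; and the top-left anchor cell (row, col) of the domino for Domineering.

ply 1, X at ..X/.OO/.OX/.X. | (0,0)=-1→X.X/.OO/.OX/.X.*; (0,1)=-1→.XX/.OO/.OX/.X.; (1,0)=-1→..X/XOO/.OX/.X.; (2,0)=-1→..X/.OO/XOX/.X.; (3,0)=-1→..X/.OO/.OX/XX.; (3,2)=-1→..X/.OO/.OX/.XX
ply 2, O at X.X/.OO/.OX/.X. | (0,1)=+1→XOX/.OO/.OX/.X.*; (1,0)=+1→X.X/OOO/.OX/.X.; (2,0)=-1→X.X/.OO/OOX/.X.; (3,0)=+1→X.X/.OO/.OX/OX.; (3,2)=-1→X.X/.OO/.OX/.XO
ply 3: XOX/.OO/.OX/.X. is terminal -1 (X); from ..X/.OO/.OX/.X. depth 6

PV length from [..X/.OO/.OX/.X.]: 2 plies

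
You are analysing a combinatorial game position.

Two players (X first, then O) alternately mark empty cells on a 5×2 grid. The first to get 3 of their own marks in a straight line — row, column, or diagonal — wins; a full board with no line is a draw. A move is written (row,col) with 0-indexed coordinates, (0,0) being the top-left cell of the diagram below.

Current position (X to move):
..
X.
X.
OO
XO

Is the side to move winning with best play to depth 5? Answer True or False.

p1 X@[../X./X./OO/XO]: (0,0)[X./X./X./OO/XO]+1* (0,1)[.X/X./X./OO/XO]-1 (1,1)[../XX/X./OO/XO]-1 (2,1)[../X./XX/OO/XO]+0
p2 O@[X./X./X./OO/XO] terminal -1; root [../X./X./OO/XO] d5

X winning at [../X./X./OO/XO]: True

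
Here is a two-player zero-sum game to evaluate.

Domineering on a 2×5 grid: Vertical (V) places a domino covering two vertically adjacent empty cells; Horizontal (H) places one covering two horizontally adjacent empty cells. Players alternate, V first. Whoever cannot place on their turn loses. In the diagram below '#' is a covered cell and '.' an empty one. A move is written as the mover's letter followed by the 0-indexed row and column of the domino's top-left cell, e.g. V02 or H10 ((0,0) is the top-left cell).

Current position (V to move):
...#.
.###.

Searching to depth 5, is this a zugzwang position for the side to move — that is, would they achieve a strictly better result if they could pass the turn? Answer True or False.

zugzwang(...#./.###., V) = False

[...#./.###.] V move#1: V00:+1/#..#./####.*, V04:-1/...##/.####
[#..#./####.] H move#2: H01:-1/####./####.*
[####./####.] V move#3: V04:+1/#####/#####*
[#####/#####] end (terminal -1, H#4); searched ...#./.###. to 5
if V skipped the turn, H would face:
~ [...#./.###.] H move#1: H00:-1/##.#./.###.*, H01:-1/.###./.###.
~ [##.#./.###.] V move#2: V04:+1/##.##/.####*
~ [##.##/.####] end (terminal -1, H#3); searched ...#./.###. to 5
compare (V): move=+1 vs pass=+1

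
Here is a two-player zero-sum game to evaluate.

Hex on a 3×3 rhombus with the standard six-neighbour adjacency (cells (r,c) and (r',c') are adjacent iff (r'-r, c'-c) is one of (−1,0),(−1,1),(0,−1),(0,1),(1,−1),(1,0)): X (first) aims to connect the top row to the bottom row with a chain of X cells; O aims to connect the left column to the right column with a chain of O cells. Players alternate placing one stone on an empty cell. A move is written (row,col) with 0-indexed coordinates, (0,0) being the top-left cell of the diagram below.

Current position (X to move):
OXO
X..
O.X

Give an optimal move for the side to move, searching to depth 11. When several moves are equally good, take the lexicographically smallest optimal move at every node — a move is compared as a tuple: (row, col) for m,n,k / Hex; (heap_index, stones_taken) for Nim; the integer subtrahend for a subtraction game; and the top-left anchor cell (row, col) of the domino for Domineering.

[OXO/X../O.X] X move#1: (1,1):+1/OXO/XX./O.X*, (1,2):-1/OXO/X.X/O.X, (2,1):-1/OXO/X../OXX
[OXO/XX./O.X] O move#2: (1,2):-1/OXO/XXO/O.X*, (2,1):-1/OXO/XX./OOX
[OXO/XXO/O.X] X move#3: (2,1):+1/OXO/XXO/OXX*
[OXO/XXO/OXX] end (terminal -1, O#4); searched OXO/X../O.X to 11

X's best at [OXO/X../O.X]: (1,1)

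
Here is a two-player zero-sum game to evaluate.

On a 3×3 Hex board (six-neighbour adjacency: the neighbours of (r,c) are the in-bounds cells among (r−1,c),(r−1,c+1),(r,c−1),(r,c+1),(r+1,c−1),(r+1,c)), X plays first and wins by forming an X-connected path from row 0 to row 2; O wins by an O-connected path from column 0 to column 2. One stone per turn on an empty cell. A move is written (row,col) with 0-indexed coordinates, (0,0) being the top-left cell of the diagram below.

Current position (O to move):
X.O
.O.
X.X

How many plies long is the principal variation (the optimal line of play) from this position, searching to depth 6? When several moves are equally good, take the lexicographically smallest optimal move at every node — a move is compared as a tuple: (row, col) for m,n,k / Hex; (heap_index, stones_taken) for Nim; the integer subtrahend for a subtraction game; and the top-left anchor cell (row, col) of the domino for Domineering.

PV length from [X.O/.O./X.X]: 1 ply

[X.O/.O./X.X] O move#1: (0,1):-1/XOO/.O./X.X, (1,0):+1/X.O/OO./X.X*, (1,2):-1/X.O/.OO/X.X, (2,1):-1/X.O/.O./XOX
[X.O/OO./X.X] end (terminal -1, X#2); searched X.O/.O./X.X to 6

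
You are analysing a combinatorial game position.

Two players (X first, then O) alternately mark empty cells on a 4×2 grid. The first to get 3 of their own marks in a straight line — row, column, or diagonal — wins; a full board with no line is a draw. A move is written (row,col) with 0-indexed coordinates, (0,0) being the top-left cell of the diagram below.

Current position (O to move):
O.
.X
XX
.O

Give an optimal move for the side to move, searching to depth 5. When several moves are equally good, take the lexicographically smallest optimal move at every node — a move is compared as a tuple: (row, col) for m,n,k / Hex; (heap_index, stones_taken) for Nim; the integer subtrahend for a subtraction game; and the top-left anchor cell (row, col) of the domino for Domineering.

ply 1, O at O./.X/XX/.O | (0,1)=+0→OO/.X/XX/.O*; (1,0)=-1→O./OX/XX/.O; (3,0)=-1→O./.X/XX/OO
ply 2, X at OO/.X/XX/.O | (1,0)=+0→OO/XX/XX/.O*; (3,0)=+0→OO/.X/XX/XO
ply 3, O at OO/XX/XX/.O | (3,0)=+0→OO/XX/XX/OO*
ply 4: OO/XX/XX/OO is terminal +0 (X); from O./.X/XX/.O depth 5

O's best at [O./.X/XX/.O]: (0,1)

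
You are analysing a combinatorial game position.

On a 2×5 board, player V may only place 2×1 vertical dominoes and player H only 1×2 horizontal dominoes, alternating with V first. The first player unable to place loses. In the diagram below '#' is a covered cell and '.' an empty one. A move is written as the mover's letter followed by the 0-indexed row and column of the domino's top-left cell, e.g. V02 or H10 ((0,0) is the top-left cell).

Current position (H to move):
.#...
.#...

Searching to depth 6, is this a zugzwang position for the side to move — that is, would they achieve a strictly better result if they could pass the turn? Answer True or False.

zugzwang(.#.../.#..., H) = False

p1 H@[.#.../.#...]: H02[.###./.#...]-1* H03[.#.##/.#...]-1 H12[.#.../.###.]-1 H13[.#.../.#.##]-1
p2 V@[.###./.#...]: V00[####./##...]-1 V04[.####/.#..#]+1*
p3 H@[.####/.#..#]: H12[.####/.####]-1*
p4 V@[.####/.####]: V00[#####/#####]+1*
p5 H@[#####/#####] terminal -1; root [.#.../.#...] d6
if H skipped the turn, V would face:
~ p1 V@[.#.../.#...]: V00[##.../##...]-1 V02[.##../.##..]-1 V03[.#.#./.#.#.]+1* V04[.#..#/.#..#]-1
~ p2 H@[.#.#./.#.#.] terminal -1; root [.#.../.#...] d6
compare (H): move=-1 vs pass=-1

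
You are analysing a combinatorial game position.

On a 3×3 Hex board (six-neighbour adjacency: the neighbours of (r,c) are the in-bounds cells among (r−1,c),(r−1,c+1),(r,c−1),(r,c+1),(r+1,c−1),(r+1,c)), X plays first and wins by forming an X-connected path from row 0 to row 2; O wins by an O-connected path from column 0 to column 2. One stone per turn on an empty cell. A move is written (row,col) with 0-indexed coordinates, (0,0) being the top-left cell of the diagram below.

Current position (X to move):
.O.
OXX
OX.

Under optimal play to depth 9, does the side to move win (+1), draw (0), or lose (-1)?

p1 X@[.O./OXX/OX.]: (0,0)[XO./OXX/OX.]-1 (0,2)[.OX/OXX/OX.]+1* (2,2)[.O./OXX/OXX]-1
p2 O@[.OX/OXX/OX.] terminal -1; root [.O./OXX/OX.] d9

value(.O./OXX/OX., X) = +1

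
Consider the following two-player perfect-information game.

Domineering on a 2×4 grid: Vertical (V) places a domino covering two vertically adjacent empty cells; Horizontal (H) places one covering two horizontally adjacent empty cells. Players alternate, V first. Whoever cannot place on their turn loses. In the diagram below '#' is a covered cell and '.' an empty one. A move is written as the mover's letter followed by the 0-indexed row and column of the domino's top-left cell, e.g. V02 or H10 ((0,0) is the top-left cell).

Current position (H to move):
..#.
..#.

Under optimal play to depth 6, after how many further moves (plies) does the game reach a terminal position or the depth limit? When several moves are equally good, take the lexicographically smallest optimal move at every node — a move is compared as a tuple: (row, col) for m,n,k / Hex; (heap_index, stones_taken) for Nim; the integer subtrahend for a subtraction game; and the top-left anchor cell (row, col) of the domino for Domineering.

PV length from [..#./..#.]: 3 plies

p1 H@[..#./..#.]: H00[###./..#.]+1* H10[..#./###.]+1
p2 V@[###./..#.]: V03[####/..##]-1*
p3 H@[####/..##]: H10[####/####]+1*
p4 V@[####/####] terminal -1; root [..#./..#.] d6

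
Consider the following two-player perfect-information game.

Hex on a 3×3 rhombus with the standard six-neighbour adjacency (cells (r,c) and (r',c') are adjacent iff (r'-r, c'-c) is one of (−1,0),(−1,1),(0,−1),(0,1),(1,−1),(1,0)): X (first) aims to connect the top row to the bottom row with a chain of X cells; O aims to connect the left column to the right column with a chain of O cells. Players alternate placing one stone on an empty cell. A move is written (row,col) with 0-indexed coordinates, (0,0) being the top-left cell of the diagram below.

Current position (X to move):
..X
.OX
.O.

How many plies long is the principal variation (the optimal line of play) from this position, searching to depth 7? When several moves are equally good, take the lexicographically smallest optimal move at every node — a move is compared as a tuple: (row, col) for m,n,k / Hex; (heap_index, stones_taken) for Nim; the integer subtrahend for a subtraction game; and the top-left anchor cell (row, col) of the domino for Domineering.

PV length from [..X/.OX/.O.]: 5 plies

ply 1, X at ..X/.OX/.O. | (0,0)=-1→X.X/.OX/.O.; (0,1)=-1→.XX/.OX/.O.; (1,0)=+1→..X/XOX/.O.*; (2,0)=+1→..X/.OX/XO.; (2,2)=+1→..X/.OX/.OX
ply 2, O at ..X/XOX/.O. | (0,0)=-1→O.X/XOX/.O.*; (0,1)=-1→.OX/XOX/.O.; (2,0)=-1→..X/XOX/OO.; (2,2)=-1→..X/XOX/.OO
ply 3, X at O.X/XOX/.O. | (0,1)=+1→OXX/XOX/.O.*; (2,0)=+1→O.X/XOX/XO.; (2,2)=+1→O.X/XOX/.OX
ply 4, O at OXX/XOX/.O. | (2,0)=-1→OXX/XOX/OO.*; (2,2)=-1→OXX/XOX/.OO
ply 5, X at OXX/XOX/OO. | (2,2)=+1→OXX/XOX/OOX*
ply 6: OXX/XOX/OOX is terminal -1 (O); from ..X/.OX/.O. depth 7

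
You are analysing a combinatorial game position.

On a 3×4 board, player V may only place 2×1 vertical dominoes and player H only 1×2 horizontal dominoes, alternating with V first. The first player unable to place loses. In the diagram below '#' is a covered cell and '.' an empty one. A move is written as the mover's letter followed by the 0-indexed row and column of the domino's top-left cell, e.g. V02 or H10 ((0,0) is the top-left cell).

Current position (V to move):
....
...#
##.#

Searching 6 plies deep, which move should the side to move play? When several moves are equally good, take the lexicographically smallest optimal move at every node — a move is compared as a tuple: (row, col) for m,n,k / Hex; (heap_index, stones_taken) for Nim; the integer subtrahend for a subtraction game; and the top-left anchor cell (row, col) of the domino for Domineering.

V's best at [..../...#/##.#]: V01

ply 1, V at ..../...#/##.# | V00=-1→#.../#..#/##.#; V01=+1→.#../.#.#/##.#*; V02=-1→..#./..##/##.#; V12=-1→..../..##/####
ply 2, H at .#../.#.#/##.# | H02=-1→.###/.#.#/##.#*
ply 3, V at .###/.#.#/##.# | V00=+1→####/##.#/##.#*; V12=+1→.###/.###/####
ply 4: ####/##.#/##.# is terminal -1 (H); from ..../...#/##.# depth 6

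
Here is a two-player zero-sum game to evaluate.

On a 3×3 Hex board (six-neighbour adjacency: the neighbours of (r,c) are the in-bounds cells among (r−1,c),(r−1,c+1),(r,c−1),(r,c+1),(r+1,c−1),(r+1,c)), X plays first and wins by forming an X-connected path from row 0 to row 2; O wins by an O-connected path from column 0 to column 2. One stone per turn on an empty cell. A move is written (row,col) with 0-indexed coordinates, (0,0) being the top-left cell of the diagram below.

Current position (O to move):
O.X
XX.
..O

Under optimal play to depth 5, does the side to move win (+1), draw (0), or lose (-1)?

ply 1, O at O.X/XX./..O | (0,1)=-1→OOX/XX./..O*; (1,2)=-1→O.X/XXO/..O; (2,0)=-1→O.X/XX./O.O; (2,1)=-1→O.X/XX./.OO
ply 2, X at OOX/XX./..O | (1,2)=+1→OOX/XXX/..O*; (2,0)=+1→OOX/XX./X.O; (2,1)=+1→OOX/XX./.XO
ply 3, O at OOX/XXX/..O | (2,0)=-1→OOX/XXX/O.O*; (2,1)=-1→OOX/XXX/.OO
ply 4, X at OOX/XXX/O.O | (2,1)=+1→OOX/XXX/OXO*
ply 5: OOX/XXX/OXO is terminal -1 (O); from O.X/XX./..O depth 5

value(O.X/XX./..O, O) = -1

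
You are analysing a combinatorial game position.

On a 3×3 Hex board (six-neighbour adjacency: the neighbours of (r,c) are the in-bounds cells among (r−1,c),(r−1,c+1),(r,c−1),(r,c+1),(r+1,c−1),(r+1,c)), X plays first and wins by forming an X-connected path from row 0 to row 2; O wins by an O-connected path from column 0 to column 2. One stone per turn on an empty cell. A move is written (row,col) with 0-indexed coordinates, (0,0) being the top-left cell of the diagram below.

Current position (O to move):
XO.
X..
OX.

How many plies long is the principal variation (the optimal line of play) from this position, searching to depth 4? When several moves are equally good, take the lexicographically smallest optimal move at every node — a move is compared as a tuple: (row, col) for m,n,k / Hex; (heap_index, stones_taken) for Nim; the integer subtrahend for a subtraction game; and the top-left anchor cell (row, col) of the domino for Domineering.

[XO./X../OX.] O move#1: (0,2):-1/XOO/X../OX., (1,1):+1/XO./XO./OX.*, (1,2):-1/XO./X.O/OX., (2,2):-1/XO./X../OXO
[XO./XO./OX.] X move#2: (0,2):-1/XOX/XO./OX.*, (1,2):-1/XO./XOX/OX., (2,2):-1/XO./XO./OXX
[XOX/XO./OX.] O move#3: (1,2):+1/XOX/XOO/OX.*, (2,2):-1/XOX/XO./OXO
[XOX/XOO/OX.] end (terminal -1, X#4); searched XO./X../OX. to 4

PV length from [XO./X../OX.]: 3 plies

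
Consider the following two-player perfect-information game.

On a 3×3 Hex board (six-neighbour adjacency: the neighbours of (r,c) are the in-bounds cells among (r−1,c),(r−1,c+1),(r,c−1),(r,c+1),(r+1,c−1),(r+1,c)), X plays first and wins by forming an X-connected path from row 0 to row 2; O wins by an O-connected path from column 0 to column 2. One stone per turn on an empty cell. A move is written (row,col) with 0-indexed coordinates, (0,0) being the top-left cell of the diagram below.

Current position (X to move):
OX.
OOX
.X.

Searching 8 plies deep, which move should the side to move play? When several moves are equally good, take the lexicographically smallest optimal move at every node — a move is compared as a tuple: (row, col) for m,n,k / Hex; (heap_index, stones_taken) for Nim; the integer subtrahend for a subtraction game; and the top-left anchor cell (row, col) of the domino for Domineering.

X's best at [OX./OOX/.X.]: (0,2)

[OX./OOX/.X.] X move#1: (0,2):+1/OXX/OOX/.X.*, (2,0):-1/OX./OOX/XX., (2,2):-1/OX./OOX/.XX
[OXX/OOX/.X.] end (terminal -1, O#2); searched OX./OOX/.X. to 8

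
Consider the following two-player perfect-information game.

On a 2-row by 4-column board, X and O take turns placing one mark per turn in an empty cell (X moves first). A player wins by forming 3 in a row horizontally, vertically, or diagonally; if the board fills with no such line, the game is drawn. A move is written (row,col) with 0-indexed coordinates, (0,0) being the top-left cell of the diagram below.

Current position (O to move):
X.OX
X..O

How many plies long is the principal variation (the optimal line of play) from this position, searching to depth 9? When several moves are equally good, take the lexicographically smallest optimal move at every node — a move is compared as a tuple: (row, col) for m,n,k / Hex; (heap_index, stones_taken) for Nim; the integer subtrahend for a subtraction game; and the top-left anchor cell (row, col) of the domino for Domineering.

[X.OX/X..O] O move#1: (0,1):+0/XOOX/X..O*, (1,1):+0/X.OX/XO.O, (1,2):+0/X.OX/X.OO
[XOOX/X..O] X move#2: (1,1):+0/XOOX/XX.O*, (1,2):+0/XOOX/X.XO
[XOOX/XX.O] O move#3: (1,2):+0/XOOX/XXOO*
[XOOX/XXOO] end (terminal +0, X#4); searched X.OX/X..O to 9

PV length from [X.OX/X..O]: 3 plies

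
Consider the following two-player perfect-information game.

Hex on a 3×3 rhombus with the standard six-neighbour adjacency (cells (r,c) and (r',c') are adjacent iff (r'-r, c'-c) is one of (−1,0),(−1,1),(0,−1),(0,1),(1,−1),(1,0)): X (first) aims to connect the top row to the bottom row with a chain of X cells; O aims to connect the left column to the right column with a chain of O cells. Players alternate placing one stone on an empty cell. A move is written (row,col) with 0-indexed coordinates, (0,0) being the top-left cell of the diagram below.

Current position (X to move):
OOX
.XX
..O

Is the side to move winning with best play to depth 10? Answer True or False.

X winning at [OOX/.XX/..O]: True

p1 X@[OOX/.XX/..O]: (1,0)[OOX/XXX/..O]+1* (2,0)[OOX/.XX/X.O]+1 (2,1)[OOX/.XX/.XO]+1
p2 O@[OOX/XXX/..O]: (2,0)[OOX/XXX/O.O]-1* (2,1)[OOX/XXX/.OO]-1
p3 X@[OOX/XXX/O.O]: (2,1)[OOX/XXX/OXO]+1*
p4 O@[OOX/XXX/OXO] terminal -1; root [OOX/.XX/..O] d10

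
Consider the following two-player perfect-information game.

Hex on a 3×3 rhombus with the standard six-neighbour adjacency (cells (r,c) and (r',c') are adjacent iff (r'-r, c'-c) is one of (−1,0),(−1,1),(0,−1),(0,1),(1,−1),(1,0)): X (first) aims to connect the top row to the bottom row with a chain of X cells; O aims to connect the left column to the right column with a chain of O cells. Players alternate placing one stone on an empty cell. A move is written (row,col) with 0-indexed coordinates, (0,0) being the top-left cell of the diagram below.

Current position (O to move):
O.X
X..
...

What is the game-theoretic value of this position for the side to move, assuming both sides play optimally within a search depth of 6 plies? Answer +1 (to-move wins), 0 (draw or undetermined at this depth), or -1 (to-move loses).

value(O.X/X../..., O) = -1

ply 1, O at O.X/X../... | (0,1)=-1→OOX/X../...*; (1,1)=-1→O.X/XO./...; (1,2)=-1→O.X/X.O/...; (2,0)=-1→O.X/X../O..; (2,1)=-1→O.X/X../.O.; (2,2)=-1→O.X/X../..O
ply 2, X at OOX/X../... | (1,1)=+1→OOX/XX./...*; (1,2)=+1→OOX/X.X/...; (2,0)=+1→OOX/X../X..; (2,1)=+1→OOX/X../.X.; (2,2)=+1→OOX/X../..X
ply 3, O at OOX/XX./... | (1,2)=-1→OOX/XXO/...*; (2,0)=-1→OOX/XX./O..; (2,1)=-1→OOX/XX./.O.; (2,2)=-1→OOX/XX./..O
ply 4, X at OOX/XXO/... | (2,0)=+1→OOX/XXO/X..*; (2,1)=+1→OOX/XXO/.X.; (2,2)=+1→OOX/XXO/..X
ply 5: OOX/XXO/X.. is terminal -1 (O); from O.X/X../... depth 6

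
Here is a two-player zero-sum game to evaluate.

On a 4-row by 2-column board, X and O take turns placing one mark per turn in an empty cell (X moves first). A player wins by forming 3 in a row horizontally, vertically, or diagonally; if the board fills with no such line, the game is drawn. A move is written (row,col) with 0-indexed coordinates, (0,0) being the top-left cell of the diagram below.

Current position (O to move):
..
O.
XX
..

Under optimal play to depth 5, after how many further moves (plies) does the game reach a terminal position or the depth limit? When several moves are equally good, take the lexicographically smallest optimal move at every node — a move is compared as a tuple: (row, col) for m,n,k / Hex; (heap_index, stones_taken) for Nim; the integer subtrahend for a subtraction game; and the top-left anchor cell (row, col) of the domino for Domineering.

[../O./XX/..] O move#1: (0,0):-1/O./O./XX/.., (0,1):+0/.O/O./XX/..*, (1,1):+0/../OO/XX/.., (3,0):-1/../O./XX/O., (3,1):+0/../O./XX/.O
[.O/O./XX/..] X move#2: (0,0):+0/XO/O./XX/..*, (1,1):+0/.O/OX/XX/.., (3,0):+0/.O/O./XX/X., (3,1):+0/.O/O./XX/.X
[XO/O./XX/..] O move#3: (1,1):+0/XO/OO/XX/..*, (3,0):+0/XO/O./XX/O., (3,1):+0/XO/O./XX/.O
[XO/OO/XX/..] X move#4: (3,0):+0/XO/OO/XX/X.*, (3,1):+0/XO/OO/XX/.X
[XO/OO/XX/X.] O move#5: (3,1):+0/XO/OO/XX/XO*
[XO/OO/XX/XO] end (terminal +0, X#6); searched ../O./XX/.. to 5

PV length from [../O./XX/..]: 5 plies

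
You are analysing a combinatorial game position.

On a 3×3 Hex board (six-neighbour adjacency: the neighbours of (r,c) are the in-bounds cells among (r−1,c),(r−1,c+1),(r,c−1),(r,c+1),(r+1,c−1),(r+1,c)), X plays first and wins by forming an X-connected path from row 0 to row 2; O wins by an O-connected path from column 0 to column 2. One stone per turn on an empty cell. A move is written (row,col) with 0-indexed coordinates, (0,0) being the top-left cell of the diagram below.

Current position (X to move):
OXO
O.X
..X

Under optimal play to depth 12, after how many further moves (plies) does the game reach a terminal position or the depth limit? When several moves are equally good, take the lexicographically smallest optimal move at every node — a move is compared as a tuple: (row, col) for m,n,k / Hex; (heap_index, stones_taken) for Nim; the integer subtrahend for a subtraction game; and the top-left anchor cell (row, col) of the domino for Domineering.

PV length from [OXO/O.X/..X]: 1 ply

p1 X@[OXO/O.X/..X]: (1,1)[OXO/OXX/..X]+1* (2,0)[OXO/O.X/X.X]-1 (2,1)[OXO/O.X/.XX]-1
p2 O@[OXO/OXX/..X] terminal -1; root [OXO/O.X/..X] d12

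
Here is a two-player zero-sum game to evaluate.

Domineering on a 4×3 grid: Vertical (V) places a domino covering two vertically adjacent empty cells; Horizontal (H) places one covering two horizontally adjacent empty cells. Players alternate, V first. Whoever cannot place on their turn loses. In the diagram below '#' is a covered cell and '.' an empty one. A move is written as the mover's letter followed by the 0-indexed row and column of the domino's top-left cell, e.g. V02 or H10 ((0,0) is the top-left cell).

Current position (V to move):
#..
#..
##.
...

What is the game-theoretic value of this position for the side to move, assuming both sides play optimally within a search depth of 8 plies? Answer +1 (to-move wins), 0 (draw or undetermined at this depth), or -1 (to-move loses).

p1 V@[#../#../##./...]: V01[##./##./##./...]+1* V02[#.#/#.#/##./...]+1 V12[#../#.#/###/...]-1 V22[#../#../###/..#]-1
p2 H@[##./##./##./...]: H30[##./##./##./##.]-1* H31[##./##./##./.##]-1
p3 V@[##./##./##./##.]: V02[###/###/##./##.]+1* V12[##./###/###/##.]+1 V22[##./##./###/###]+1
p4 H@[###/###/##./##.] terminal -1; root [#../#../##./...] d8

value(#../#../##./..., V) = +1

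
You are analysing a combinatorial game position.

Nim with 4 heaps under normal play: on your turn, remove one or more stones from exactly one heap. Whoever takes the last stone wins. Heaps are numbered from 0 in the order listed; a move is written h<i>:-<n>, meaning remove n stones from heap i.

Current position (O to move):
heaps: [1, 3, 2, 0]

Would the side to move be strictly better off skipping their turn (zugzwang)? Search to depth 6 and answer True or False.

zugzwang((1,3,2,0), O) = True

[(1,3,2,0)] O move#1: h0:-1:-1/(0,3,2,0)*, h1:-1:-1/(1,2,2,0), h1:-2:-1/(1,1,2,0), h1:-3:-1/(1,0,2,0), h2:-1:-1/(1,3,1,0), h2:-2:-1/(1,3,0,0)
[(0,3,2,0)] X move#2: h1:-1:+1/(0,2,2,0)*, h1:-2:-1/(0,1,2,0), h1:-3:-1/(0,0,2,0), h2:-1:-1/(0,3,1,0), h2:-2:-1/(0,3,0,0)
[(0,2,2,0)] O move#3: h1:-1:-1/(0,1,2,0)*, h1:-2:-1/(0,0,2,0), h2:-1:-1/(0,2,1,0), h2:-2:-1/(0,2,0,0)
[(0,1,2,0)] X move#4: h1:-1:-1/(0,0,2,0), h2:-1:+1/(0,1,1,0)*, h2:-2:-1/(0,1,0,0)
[(0,1,1,0)] O move#5: h1:-1:-1/(0,0,1,0)*, h2:-1:-1/(0,1,0,0)
[(0,0,1,0)] X move#6: h2:-1:+1/(0,0,0,0)*
[(0,0,0,0)] end (terminal -1, O#7); searched (1,3,2,0) to 6
pass branch (X moves first from the same position):
  | [(1,3,2,0)] X move#1: h0:-1:-1/(0,3,2,0)*, h1:-1:-1/(1,2,2,0), h1:-2:-1/(1,1,2,0), h1:-3:-1/(1,0,2,0), h2:-1:-1/(1,3,1,0), h2:-2:-1/(1,3,0,0)
  | [(0,3,2,0)] O move#2: h1:-1:+1/(0,2,2,0)*, h1:-2:-1/(0,1,2,0), h1:-3:-1/(0,0,2,0), h2:-1:-1/(0,3,1,0), h2:-2:-1/(0,3,0,0)
  | [(0,2,2,0)] X move#3: h1:-1:-1/(0,1,2,0)*, h1:-2:-1/(0,0,2,0), h2:-1:-1/(0,2,1,0), h2:-2:-1/(0,2,0,0)
  | [(0,1,2,0)] O move#4: h1:-1:-1/(0,0,2,0), h2:-1:+1/(0,1,1,0)*, h2:-2:-1/(0,1,0,0)
  | [(0,1,1,0)] X move#5: h1:-1:-1/(0,0,1,0)*, h2:-1:-1/(0,1,0,0)
  | [(0,0,1,0)] O move#6: h2:-1:+1/(0,0,0,0)*
  | [(0,0,0,0)] end (terminal -1, X#7); searched (1,3,2,0) to 6
O moving scores -1; O passing scores +1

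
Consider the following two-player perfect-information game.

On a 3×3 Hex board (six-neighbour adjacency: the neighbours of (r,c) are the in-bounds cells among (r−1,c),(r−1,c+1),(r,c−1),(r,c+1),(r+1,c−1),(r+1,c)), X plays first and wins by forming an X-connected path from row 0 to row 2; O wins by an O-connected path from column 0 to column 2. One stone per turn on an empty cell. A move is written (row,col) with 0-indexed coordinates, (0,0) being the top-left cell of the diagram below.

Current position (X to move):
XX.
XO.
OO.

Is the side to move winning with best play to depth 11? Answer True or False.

p1 X@[XX./XO./OO.]: (0,2)[XXX/XO./OO.]-1* (1,2)[XX./XOX/OO.]-1 (2,2)[XX./XO./OOX]-1
p2 O@[XXX/XO./OO.]: (1,2)[XXX/XOO/OO.]+1* (2,2)[XXX/XO./OOO]+1
p3 X@[XXX/XOO/OO.] terminal -1; root [XX./XO./OO.] d11

X winning at [XX./XO./OO.]: False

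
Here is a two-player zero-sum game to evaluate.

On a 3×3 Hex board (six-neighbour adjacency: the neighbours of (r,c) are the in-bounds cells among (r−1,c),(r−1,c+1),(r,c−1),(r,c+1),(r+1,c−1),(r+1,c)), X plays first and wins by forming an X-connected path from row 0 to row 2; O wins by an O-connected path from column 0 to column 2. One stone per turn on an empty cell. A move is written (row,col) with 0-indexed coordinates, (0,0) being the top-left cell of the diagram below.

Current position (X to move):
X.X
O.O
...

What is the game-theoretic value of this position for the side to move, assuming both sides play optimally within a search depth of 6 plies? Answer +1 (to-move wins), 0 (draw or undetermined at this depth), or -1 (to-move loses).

p1 X@[X.X/O.O/...]: (0,1)[XXX/O.O/...]-1 (1,1)[X.X/OXO/...]+1* (2,0)[X.X/O.O/X..]-1 (2,1)[X.X/O.O/.X.]-1 (2,2)[X.X/O.O/..X]-1
p2 O@[X.X/OXO/...]: (0,1)[XOX/OXO/...]-1* (2,0)[X.X/OXO/O..]-1 (2,1)[X.X/OXO/.O.]-1 (2,2)[X.X/OXO/..O]-1
p3 X@[XOX/OXO/...]: (2,0)[XOX/OXO/X..]+1* (2,1)[XOX/OXO/.X.]+1 (2,2)[XOX/OXO/..X]+1
p4 O@[XOX/OXO/X..] terminal -1; root [X.X/O.O/...] d6

value(X.X/O.O/..., X) = +1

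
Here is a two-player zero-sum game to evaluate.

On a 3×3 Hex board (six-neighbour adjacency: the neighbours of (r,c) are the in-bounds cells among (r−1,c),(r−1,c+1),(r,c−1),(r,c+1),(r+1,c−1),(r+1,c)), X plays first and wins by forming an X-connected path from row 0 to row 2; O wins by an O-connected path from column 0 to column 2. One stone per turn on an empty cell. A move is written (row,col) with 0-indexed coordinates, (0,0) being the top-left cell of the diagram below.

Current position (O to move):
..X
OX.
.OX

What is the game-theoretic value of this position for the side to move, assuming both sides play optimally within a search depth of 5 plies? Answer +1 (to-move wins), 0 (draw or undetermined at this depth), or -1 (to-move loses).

ply 1, O at ..X/OX./.OX | (0,0)=-1→O.X/OX./.OX*; (0,1)=-1→.OX/OX./.OX; (1,2)=-1→..X/OXO/.OX; (2,0)=-1→..X/OX./OOX
ply 2, X at O.X/OX./.OX | (0,1)=+1→OXX/OX./.OX*; (1,2)=+1→O.X/OXX/.OX; (2,0)=+1→O.X/OX./XOX
ply 3, O at OXX/OX./.OX | (1,2)=-1→OXX/OXO/.OX*; (2,0)=-1→OXX/OX./OOX
ply 4, X at OXX/OXO/.OX | (2,0)=+1→OXX/OXO/XOX*
ply 5: OXX/OXO/XOX is terminal -1 (O); from ..X/OX./.OX depth 5

value(..X/OX./.OX, O) = -1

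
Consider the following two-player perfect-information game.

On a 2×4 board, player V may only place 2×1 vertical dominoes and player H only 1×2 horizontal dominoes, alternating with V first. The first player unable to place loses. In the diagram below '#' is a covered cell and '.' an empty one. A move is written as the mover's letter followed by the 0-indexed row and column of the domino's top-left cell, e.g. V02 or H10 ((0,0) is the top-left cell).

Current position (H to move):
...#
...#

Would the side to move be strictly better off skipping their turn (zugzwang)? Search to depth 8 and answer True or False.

ply 1, H at ...#/...# | H00=+1→##.#/...#*; H01=+1→.###/...#; H10=+1→...#/##.#; H11=+1→...#/.###
ply 2, V at ##.#/...# | V02=-1→####/..##*
ply 3, H at ####/..## | H10=+1→####/####*
ply 4: ####/#### is terminal -1 (V); from ...#/...# depth 8
suppose H passes — search the same position with V to move:
pass> ply 1, V at ...#/...# | V00=-1→#..#/#..#; V01=+1→.#.#/.#.#*; V02=-1→..##/..##
pass> ply 2: .#.#/.#.# is terminal -1 (H); from ...#/...# depth 8
for H: play +1, pass -1

zugzwang(...#/...#, H) = False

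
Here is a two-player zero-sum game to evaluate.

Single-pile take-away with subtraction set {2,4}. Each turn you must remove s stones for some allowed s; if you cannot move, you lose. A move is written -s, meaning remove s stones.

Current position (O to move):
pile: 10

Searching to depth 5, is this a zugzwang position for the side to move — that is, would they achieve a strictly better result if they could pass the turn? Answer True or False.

zugzwang(10, O) = False

ply 1, O at 10 | -2=-1→8; -4=+1→6*
ply 2, X at 6 | -2=-1→4*; -4=-1→2
ply 3, O at 4 | -2=-1→2; -4=+1→0*
ply 4: 0 is terminal -1 (X); from 10 depth 5
if O skipped the turn, X would face:
~ ply 1, X at 10 | -2=-1→8; -4=+1→6*
~ ply 2, O at 6 | -2=-1→4*; -4=-1→2
~ ply 3, X at 4 | -2=-1→2; -4=+1→0*
~ ply 4: 0 is terminal -1 (O); from 10 depth 5
compare (O): move=+1 vs pass=-1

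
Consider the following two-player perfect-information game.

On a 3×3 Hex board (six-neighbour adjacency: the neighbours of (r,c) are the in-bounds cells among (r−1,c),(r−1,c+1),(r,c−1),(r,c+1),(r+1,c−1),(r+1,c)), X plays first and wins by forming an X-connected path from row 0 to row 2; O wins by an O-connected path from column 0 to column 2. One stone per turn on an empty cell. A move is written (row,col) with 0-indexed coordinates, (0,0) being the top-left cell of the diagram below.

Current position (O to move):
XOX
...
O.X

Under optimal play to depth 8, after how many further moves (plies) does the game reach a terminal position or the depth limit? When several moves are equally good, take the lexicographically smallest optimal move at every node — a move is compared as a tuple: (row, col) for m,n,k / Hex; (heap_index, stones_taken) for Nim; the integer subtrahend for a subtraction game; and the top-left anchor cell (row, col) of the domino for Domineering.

PV length from [XOX/.../O.X]: 3 plies

p1 O@[XOX/.../O.X]: (1,0)[XOX/O../O.X]-1 (1,1)[XOX/.O./O.X]-1 (1,2)[XOX/..O/O.X]+1* (2,1)[XOX/.../OOX]-1
p2 X@[XOX/..O/O.X]: (1,0)[XOX/X.O/O.X]-1* (1,1)[XOX/.XO/O.X]-1 (2,1)[XOX/..O/OXX]-1
p3 O@[XOX/X.O/O.X]: (1,1)[XOX/XOO/O.X]+1* (2,1)[XOX/X.O/OOX]+1
p4 X@[XOX/XOO/O.X] terminal -1; root [XOX/.../O.X] d8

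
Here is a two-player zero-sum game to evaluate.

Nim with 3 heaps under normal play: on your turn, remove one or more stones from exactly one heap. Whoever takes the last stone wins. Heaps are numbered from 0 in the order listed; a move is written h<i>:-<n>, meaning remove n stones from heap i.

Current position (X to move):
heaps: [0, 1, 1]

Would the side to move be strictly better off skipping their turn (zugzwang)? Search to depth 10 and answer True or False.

ply 1, X at (0,1,1) | h1:-1=-1→(0,0,1)*; h2:-1=-1→(0,1,0)
ply 2, O at (0,0,1) | h2:-1=+1→(0,0,0)*
ply 3: (0,0,0) is terminal -1 (X); from (0,1,1) depth 10
suppose X passes — search the same position with O to move:
pass> ply 1, O at (0,1,1) | h1:-1=-1→(0,0,1)*; h2:-1=-1→(0,1,0)
pass> ply 2, X at (0,0,1) | h2:-1=+1→(0,0,0)*
pass> ply 3: (0,0,0) is terminal -1 (O); from (0,1,1) depth 10
for X: play -1, pass +1

zugzwang((0,1,1), X) = True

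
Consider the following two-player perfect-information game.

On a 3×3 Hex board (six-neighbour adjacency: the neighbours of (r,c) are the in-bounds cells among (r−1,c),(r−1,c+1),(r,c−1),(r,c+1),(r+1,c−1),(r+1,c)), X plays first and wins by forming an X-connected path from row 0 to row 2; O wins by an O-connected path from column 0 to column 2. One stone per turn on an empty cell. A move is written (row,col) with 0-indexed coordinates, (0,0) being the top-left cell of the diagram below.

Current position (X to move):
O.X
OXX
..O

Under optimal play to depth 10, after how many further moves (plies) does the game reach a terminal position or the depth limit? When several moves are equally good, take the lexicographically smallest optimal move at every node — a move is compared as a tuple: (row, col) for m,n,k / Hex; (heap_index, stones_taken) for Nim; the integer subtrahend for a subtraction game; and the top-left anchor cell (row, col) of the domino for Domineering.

p1 X@[O.X/OXX/..O]: (0,1)[OXX/OXX/..O]+1* (2,0)[O.X/OXX/X.O]+1 (2,1)[O.X/OXX/.XO]+1
p2 O@[OXX/OXX/..O]: (2,0)[OXX/OXX/O.O]-1* (2,1)[OXX/OXX/.OO]-1
p3 X@[OXX/OXX/O.O]: (2,1)[OXX/OXX/OXO]+1*
p4 O@[OXX/OXX/OXO] terminal -1; root [O.X/OXX/..O] d10

PV length from [O.X/OXX/..O]: 3 plies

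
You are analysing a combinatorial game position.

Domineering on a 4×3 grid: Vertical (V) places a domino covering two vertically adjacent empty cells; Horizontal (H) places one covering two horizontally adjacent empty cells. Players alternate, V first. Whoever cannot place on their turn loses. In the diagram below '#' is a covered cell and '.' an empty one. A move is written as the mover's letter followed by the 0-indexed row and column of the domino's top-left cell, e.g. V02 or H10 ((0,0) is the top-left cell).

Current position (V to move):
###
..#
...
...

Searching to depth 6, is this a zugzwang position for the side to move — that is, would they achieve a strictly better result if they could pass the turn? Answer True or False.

[###/..#/.../...] V move#1: V10:-1/###/#.#/#../..., V11:+1/###/.##/.#./...*, V20:-1/###/..#/#../#.., V21:+1/###/..#/.#./.#., V22:-1/###/..#/..#/..#
[###/.##/.#./...] H move#2: H30:-1/###/.##/.#./##.*, H31:-1/###/.##/.#./.##
[###/.##/.#./##.] V move#3: V10:+1/###/###/##./##.*, V22:+1/###/.##/.##/###
[###/###/##./##.] end (terminal -1, H#4); searched ###/..#/.../... to 6
pass branch (H moves first from the same position):
  | [###/..#/.../...] H move#1: H10:-1/###/###/.../..., H20:+1/###/..#/##./...*, H21:+1/###/..#/.##/..., H30:-1/###/..#/.../##., H31:-1/###/..#/.../.##
  | [###/..#/##./...] V move#2: V22:-1/###/..#/###/..#*
  | [###/..#/###/..#] H move#3: H10:+1/###/###/###/..#*, H30:+1/###/..#/###/###
  | [###/###/###/..#] end (terminal -1, V#4); searched ###/..#/.../... to 6
V moving scores +1; V passing scores -1

zugzwang(###/..#/.../..., V) = False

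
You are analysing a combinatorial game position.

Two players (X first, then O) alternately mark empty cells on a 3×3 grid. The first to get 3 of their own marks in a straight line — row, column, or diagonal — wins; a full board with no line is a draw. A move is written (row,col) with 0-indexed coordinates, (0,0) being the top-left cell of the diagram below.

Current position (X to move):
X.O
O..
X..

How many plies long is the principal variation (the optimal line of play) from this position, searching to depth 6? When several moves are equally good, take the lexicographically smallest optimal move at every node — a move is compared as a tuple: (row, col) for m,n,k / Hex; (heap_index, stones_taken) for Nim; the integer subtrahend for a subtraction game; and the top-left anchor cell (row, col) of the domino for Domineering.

p1 X@[X.O/O../X..]: (0,1)[XXO/O../X..]-1 (1,1)[X.O/OX./X..]+0 (1,2)[X.O/O.X/X..]+0 (2,1)[X.O/O../XX.]+0 (2,2)[X.O/O../X.X]+1*
p2 O@[X.O/O../X.X]: (0,1)[XOO/O../X.X]-1* (1,1)[X.O/OO./X.X]-1 (1,2)[X.O/O.O/X.X]-1 (2,1)[X.O/O../XOX]-1
p3 X@[XOO/O../X.X]: (1,1)[XOO/OX./X.X]+1* (1,2)[XOO/O.X/X.X]+1 (2,1)[XOO/O../XXX]+1
p4 O@[XOO/OX./X.X] terminal -1; root [X.O/O../X..] d6

PV length from [X.O/O../X..]: 3 plies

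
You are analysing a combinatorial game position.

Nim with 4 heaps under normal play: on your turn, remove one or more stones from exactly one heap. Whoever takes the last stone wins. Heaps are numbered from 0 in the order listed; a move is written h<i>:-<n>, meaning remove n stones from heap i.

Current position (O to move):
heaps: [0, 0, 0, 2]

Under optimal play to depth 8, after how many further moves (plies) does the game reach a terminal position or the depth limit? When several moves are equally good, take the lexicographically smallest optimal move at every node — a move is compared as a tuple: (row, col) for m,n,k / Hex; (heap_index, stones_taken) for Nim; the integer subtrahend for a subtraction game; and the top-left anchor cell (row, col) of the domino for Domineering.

PV length from [(0,0,0,2)]: 1 ply

p1 O@[(0,0,0,2)]: h3:-1[(0,0,0,1)]-1 h3:-2[(0,0,0,0)]+1*
p2 X@[(0,0,0,0)] terminal -1; root [(0,0,0,2)] d8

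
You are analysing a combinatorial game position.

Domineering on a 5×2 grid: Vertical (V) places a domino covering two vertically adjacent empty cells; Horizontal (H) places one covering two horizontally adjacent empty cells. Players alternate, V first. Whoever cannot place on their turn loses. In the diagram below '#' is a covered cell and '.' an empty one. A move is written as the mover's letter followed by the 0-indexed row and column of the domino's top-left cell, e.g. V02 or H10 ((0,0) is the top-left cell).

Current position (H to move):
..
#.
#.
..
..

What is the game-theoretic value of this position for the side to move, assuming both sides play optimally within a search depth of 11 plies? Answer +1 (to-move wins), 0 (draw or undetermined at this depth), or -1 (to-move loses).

value(../#./#./../.., H) = +1

[../#./#./../..] H move#1: H00:-1/##/#./#./../.., H30:+1/../#./#./##/..*, H40:+1/../#./#./../##
[../#./#./##/..] V move#2: V01:-1/.#/##/#./##/..*, V11:-1/../##/##/##/..
[.#/##/#./##/..] H move#3: H40:+1/.#/##/#./##/##*
[.#/##/#./##/##] end (terminal -1, V#4); searched ../#./#./../.. to 11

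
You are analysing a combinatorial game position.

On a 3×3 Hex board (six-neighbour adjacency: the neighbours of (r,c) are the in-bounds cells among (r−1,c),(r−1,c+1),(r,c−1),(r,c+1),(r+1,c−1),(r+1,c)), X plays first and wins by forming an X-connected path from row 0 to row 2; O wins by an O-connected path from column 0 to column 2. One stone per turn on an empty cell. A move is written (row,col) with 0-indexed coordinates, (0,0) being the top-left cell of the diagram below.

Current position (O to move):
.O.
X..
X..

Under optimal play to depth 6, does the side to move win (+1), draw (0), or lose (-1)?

[.O./X../X..] O move#1: (0,0):-1/OO./X../X..*, (0,2):-1/.OO/X../X.., (1,1):-1/.O./XO./X.., (1,2):-1/.O./X.O/X.., (2,1):-1/.O./X../XO., (2,2):-1/.O./X../X.O
[OO./X../X..] X move#2: (0,2):+1/OOX/X../X..*, (1,1):-1/OO./XX./X.., (1,2):-1/OO./X.X/X.., (2,1):-1/OO./X../XX., (2,2):-1/OO./X../X.X
[OOX/X../X..] O move#3: (1,1):-1/OOX/XO./X..*, (1,2):-1/OOX/X.O/X.., (2,1):-1/OOX/X../XO., (2,2):-1/OOX/X../X.O
[OOX/XO./X..] X move#4: (1,2):+1/OOX/XOX/X..*, (2,1):-1/OOX/XO./XX., (2,2):-1/OOX/XO./X.X
[OOX/XOX/X..] O move#5: (2,1):-1/OOX/XOX/XO.*, (2,2):-1/OOX/XOX/X.O
[OOX/XOX/XO.] X move#6: (2,2):+1/OOX/XOX/XOX*
[OOX/XOX/XOX] end (terminal -1, O#7); searched .O./X../X.. to 6

value(.O./X../X.., O) = -1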